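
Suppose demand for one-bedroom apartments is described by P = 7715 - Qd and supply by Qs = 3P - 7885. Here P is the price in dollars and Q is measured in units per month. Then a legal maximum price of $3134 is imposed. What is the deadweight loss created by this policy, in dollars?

3520536

Rearranging demand gives Qd = 7715 - P. Setting quantity demanded equal to quantity supplied, 7715 - P = 3P - 7885, gives P* = 3900 and Q* = 3815.
The ceiling of 3134 is below the equilibrium price 3900, so it binds.
At P = 3134: Qd = 7715 - 3134 = 4581 and Qs = 3·3134 - 7885 = 1517.
Quantity traded falls to 1517. At Q = 1517 the demand price is 7715 - 1517 = 6198 and the supply price is (7885 + 1517)/3 = 3134.
Deadweight loss = ½ · (6198 - 3134) · (3815 - 1517) = ½ · 3064 · 2298 = 3520536.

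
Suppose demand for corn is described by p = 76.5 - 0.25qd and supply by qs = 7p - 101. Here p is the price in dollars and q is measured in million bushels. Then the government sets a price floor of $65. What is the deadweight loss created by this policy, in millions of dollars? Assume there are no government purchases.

Rearranging demand gives qd = 306 - 4p. Setting quantity demanded equal to quantity supplied, 306 - 4p = 7p - 101, gives p* = 37 and q* = 158.
Since 65 > 37, the floor is binding.
At p = 65: qd = 306 - 4·65 = 46 and qs = 7·65 - 101 = 354.
Quantity traded falls to 46. At q = 46 the demand price is (306 - 46)/4 = 65 and the supply price is (101 + 46)/7 = 21.
Deadweight loss = ½ · (65 - 21) · (158 - 46) = ½ · 44 · 112 = 2464.

2464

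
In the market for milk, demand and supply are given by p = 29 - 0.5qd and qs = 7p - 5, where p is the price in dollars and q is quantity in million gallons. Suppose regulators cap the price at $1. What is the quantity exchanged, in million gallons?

Rearranging demand gives qd = 58 - 2p. Setting quantity demanded equal to quantity supplied, 58 - 2p = 7p - 5, gives p* = 7 and q* = 44.
Because the ceiling (1) lies below the market-clearing price, it is binding.
At p = 1: qd = 58 - 2·1 = 56 and qs = 7·1 - 5 = 2.
The quantity actually transacted is the short side, supply: 2.

2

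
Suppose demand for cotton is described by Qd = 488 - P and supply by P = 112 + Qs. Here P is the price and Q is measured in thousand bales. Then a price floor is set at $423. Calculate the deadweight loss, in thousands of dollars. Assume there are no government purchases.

15129

Rearranging supply gives Qs = P - 112. Equilibrium: 488 - P = P - 112, so 600 = 2P and P* = 300, Q* = 188.
The floor of 423 is above the equilibrium price 300, so it binds.
At P = 423: Qd = 488 - 423 = 65 and Qs = 423 - 112 = 311.
Quantity traded falls to 65. At Q = 65 the demand price is 488 - 65 = 423 and the supply price is 112 + 65 = 177.
Deadweight loss = ½ · (423 - 177) · (188 - 65) = ½ · 246 · 123 = 15129.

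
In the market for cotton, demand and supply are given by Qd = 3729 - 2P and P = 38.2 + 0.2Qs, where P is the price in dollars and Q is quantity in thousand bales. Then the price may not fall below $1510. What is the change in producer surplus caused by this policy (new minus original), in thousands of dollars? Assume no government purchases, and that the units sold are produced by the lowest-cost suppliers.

Rearranging supply gives Qs = 5P - 191. Without the control the market clears where 3729 - 2P = 5P - 191, i.e. P* = 560 and Q* = 2609.
Since 1510 > 560, the floor is binding.
At P = 1510: Qd = 3729 - 2·1510 = 709 and Qs = 5·1510 - 191 = 7359.
Producer surplus without the control is ½ · (560 - 38.2) · 2609 = 680688.1.
With the floor, 709 units are sold at 1510. The supply price at Q = 709 is 180, so PS = ½ · [(1510 - 38.2) + (1510 - 180)] · 709 = 993238.1.
Change in producer surplus = 993238.1 - 680688.1 = 312550.

312550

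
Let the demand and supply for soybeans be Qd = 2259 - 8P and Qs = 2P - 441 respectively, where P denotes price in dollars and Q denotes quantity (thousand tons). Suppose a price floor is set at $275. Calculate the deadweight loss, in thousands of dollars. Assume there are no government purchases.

Without the control the market clears where 2259 - 8P = 2P - 441, i.e. P* = 270 and Q* = 99.
The floor of 275 is above the equilibrium price 270, so it binds.
At P = 275: Qd = 2259 - 8·275 = 59 and Qs = 2·275 - 441 = 109.
Quantity traded falls to 59. At Q = 59 the demand price is (2259 - 59)/8 = 275 and the supply price is (441 + 59)/2 = 250.
Deadweight loss = ½ · (275 - 250) · (99 - 59) = ½ · 25 · 40 = 500.

500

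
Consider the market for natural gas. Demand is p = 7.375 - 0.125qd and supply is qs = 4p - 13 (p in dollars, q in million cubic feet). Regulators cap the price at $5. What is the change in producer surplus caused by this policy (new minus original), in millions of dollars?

-9

Rearranging demand gives qd = 59 - 8p. Without the control the market clears where 59 - 8p = 4p - 13, i.e. p* = 6 and q* = 11.
Since 5 < 6, the ceiling is binding.
At p = 5: qd = 59 - 8·5 = 19 and qs = 4·5 - 13 = 7.
Producer surplus without the control is ½ · (6 - 3.25) · 11 = 15.125.
With the ceiling, producers sell 7 units at 5, so PS = ½ · (5 - 3.25) · 7 = 6.125.
Change in producer surplus = 6.125 - 15.125 = -9.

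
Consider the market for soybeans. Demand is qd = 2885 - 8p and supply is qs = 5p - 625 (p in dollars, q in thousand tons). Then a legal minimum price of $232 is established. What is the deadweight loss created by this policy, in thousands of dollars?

0

Equilibrium: 2885 - 8p = 5p - 625, so 3510 = 13p and p* = 270, q* = 725.
Since 232 is below p* = 270, the floor does not bind and the free-market outcome prevails.
Since the control does not bind, no trades are prevented and deadweight loss is zero.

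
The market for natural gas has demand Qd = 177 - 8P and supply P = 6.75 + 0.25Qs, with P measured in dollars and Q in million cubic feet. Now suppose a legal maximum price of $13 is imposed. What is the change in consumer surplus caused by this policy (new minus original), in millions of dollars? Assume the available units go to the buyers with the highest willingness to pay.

Rearranging supply gives Qs = 4P - 27. In a free market, 177 - 8P = 4P - 27 gives the equilibrium P* = 17, Q* = 41.
Since 13 < 17, the ceiling is binding.
At P = 13: Qd = 177 - 8·13 = 73 and Qs = 4·13 - 27 = 25.
Consumer surplus without the control is ½ · (22.125 - 17) · 41 = 105.0625.
With the ceiling, 25 units are sold at 13 (assume they go to the highest-value buyers). The demand price at Q = 25 is 19, so CS = ½ · [(22.125 - 13) + (19 - 13)] · 25 = 189.0625.
Change in consumer surplus = 189.0625 - 105.0625 = 84.

84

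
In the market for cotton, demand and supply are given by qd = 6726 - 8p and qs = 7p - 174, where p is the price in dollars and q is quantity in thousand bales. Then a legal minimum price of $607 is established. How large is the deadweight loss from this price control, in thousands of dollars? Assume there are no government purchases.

185220

Equilibrium: 6726 - 8p = 7p - 174, so 6900 = 15p and p* = 460, q* = 3046.
The floor of 607 is above the equilibrium price 460, so it binds.
At p = 607: qd = 6726 - 8·607 = 1870 and qs = 7·607 - 174 = 4075.
Quantity traded falls to 1870. At q = 1870 the demand price is (6726 - 1870)/8 = 607 and the supply price is (174 + 1870)/7 = 292.
Deadweight loss = ½ · (607 - 292) · (3046 - 1870) = ½ · 315 · 1176 = 185220.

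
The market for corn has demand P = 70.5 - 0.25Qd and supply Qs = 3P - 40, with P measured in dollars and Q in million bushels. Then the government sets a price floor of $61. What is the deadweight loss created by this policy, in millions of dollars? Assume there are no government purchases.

Rearranging demand gives Qd = 282 - 4P. Equilibrium: 282 - 4P = 3P - 40, so 322 = 7P and P* = 46, Q* = 98.
Because the floor (61) lies above the market-clearing price, it is binding.
At P = 61: Qd = 282 - 4·61 = 38 and Qs = 3·61 - 40 = 143.
Quantity traded falls to 38. At Q = 38 the demand price is (282 - 38)/4 = 61 and the supply price is (40 + 38)/3 = 26.
Deadweight loss = ½ · (61 - 26) · (98 - 38) = ½ · 35 · 60 = 1050.

1050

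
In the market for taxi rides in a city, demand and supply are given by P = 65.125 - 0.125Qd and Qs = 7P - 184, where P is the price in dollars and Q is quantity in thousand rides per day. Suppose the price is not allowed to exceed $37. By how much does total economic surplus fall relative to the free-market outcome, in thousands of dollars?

Rearranging demand gives Qd = 521 - 8P. Without the control the market clears where 521 - 8P = 7P - 184, i.e. P* = 47 and Q* = 145.
The ceiling of 37 is below the equilibrium price 47, so it binds.
At P = 37: Qd = 521 - 8·37 = 225 and Qs = 7·37 - 184 = 75.
Quantity traded falls to 75. At Q = 75 the demand price is (521 - 75)/8 = 55.75 and the supply price is (184 + 75)/7 = 37.
Deadweight loss = ½ · (55.75 - 37) · (145 - 75) = ½ · 18.75 · 70 = 656.25.

656.25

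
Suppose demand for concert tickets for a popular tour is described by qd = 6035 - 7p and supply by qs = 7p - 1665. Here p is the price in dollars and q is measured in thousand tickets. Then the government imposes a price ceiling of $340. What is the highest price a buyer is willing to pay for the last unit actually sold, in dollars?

760

Equilibrium: 6035 - 7p = 7p - 1665, so 7700 = 14p and p* = 550, q* = 2185.
The ceiling of 340 is below the equilibrium price 550, so it binds.
At p = 340: qd = 6035 - 7·340 = 3655 and qs = 7·340 - 1665 = 715.
Only 715 units reach the market. On the demand curve, the marginal buyer's willingness to pay at q = 715 is (6035 - 715)/7 = 760.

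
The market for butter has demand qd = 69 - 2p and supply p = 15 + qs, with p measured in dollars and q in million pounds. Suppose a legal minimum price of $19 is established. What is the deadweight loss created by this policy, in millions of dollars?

0

Rearranging supply gives qs = p - 15. Equilibrium: 69 - 2p = p - 15, so 84 = 3p and p* = 28, q* = 13.
Since 19 is below p* = 28, the floor does not bind and the free-market outcome prevails.
Since the control does not bind, no trades are prevented and deadweight loss is zero.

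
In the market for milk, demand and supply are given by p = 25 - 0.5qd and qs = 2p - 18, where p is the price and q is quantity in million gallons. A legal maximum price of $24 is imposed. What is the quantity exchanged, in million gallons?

Rearranging demand gives qd = 50 - 2p. Without the control the market clears where 50 - 2p = 2p - 18, i.e. p* = 17 and q* = 16.
The ceiling of 24 is above the equilibrium price 17, so it is not binding; the market clears at p* = 17, q* = 16.

16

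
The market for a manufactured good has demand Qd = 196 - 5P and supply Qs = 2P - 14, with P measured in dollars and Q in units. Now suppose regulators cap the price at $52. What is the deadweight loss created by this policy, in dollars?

Without the control the market clears where 196 - 5P = 2P - 14, i.e. P* = 30 and Q* = 46.
Since 52 is above P* = 30, the ceiling does not bind and the free-market outcome prevails.
Since the control does not bind, no trades are prevented and deadweight loss is zero.

0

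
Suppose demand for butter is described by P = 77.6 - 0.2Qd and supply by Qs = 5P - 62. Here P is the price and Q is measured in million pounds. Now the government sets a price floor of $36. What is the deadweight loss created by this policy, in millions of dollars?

Rearranging demand gives Qd = 388 - 5P. Setting quantity demanded equal to quantity supplied, 388 - 5P = 5P - 62, gives P* = 45 and Q* = 163.
Since 36 is below P* = 45, the floor does not bind and the free-market outcome prevails.
Since the control does not bind, no trades are prevented and deadweight loss is zero.

0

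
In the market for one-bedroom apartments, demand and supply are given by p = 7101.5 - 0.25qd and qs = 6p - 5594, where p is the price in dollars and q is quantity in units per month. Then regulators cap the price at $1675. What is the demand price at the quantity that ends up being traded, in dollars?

Rearranging demand gives qd = 28406 - 4p. In a free market, 28406 - 4p = 6p - 5594 gives the equilibrium p* = 3400, q* = 14806.
The ceiling of 1675 is below the equilibrium price 3400, so it binds.
At p = 1675: qd = 28406 - 4·1675 = 21706 and qs = 6·1675 - 5594 = 4456.
Only 4456 units reach the market. On the demand curve, the marginal buyer's willingness to pay at q = 4456 is (28406 - 4456)/4 = 5987.5.

5987.5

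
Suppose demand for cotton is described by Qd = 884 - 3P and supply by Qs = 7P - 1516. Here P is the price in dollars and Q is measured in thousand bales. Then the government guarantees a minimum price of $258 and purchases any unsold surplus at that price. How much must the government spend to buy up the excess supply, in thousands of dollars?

Setting quantity demanded equal to quantity supplied, 884 - 3P = 7P - 1516, gives P* = 240 and Q* = 164.
The floor of 258 is above the equilibrium price 240, so it binds.
At P = 258: Qd = 884 - 3·258 = 110 and Qs = 7·258 - 1516 = 290.
Surplus = Qs - Qd = 180.
Government expenditure = surplus × support price = 180 × 258 = 46440.

46440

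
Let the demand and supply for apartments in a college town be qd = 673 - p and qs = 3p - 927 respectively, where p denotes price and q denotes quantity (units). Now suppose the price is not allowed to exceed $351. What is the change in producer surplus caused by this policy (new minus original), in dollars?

Setting quantity demanded equal to quantity supplied, 673 - p = 3p - 927, gives p* = 400 and q* = 273.
The ceiling of 351 is below the equilibrium price 400, so it binds.
At p = 351: qd = 673 - 351 = 322 and qs = 3·351 - 927 = 126.
Producer surplus without the control is ½ · (400 - 309) · 273 = 12421.5.
With the ceiling, producers sell 126 units at 351, so PS = ½ · (351 - 309) · 126 = 2646.
Change in producer surplus = 2646 - 12421.5 = -9775.5.

-9775.5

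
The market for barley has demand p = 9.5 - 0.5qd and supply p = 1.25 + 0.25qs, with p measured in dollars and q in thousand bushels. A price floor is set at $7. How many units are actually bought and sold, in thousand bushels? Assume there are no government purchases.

Rearranging demand gives qd = 19 - 2p; rearranging supply gives qs = 4p - 5. In a free market, 19 - 2p = 4p - 5 gives the equilibrium p* = 4, q* = 11.
Since 7 > 4, the floor is binding.
At p = 7: qd = 19 - 2·7 = 5 and qs = 4·7 - 5 = 23.
The quantity actually transacted is the short side, demand: 5.

5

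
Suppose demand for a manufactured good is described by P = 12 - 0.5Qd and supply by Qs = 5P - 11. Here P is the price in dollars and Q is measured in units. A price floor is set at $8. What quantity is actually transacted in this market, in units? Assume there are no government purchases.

8

Rearranging demand gives Qd = 24 - 2P. Setting quantity demanded equal to quantity supplied, 24 - 2P = 5P - 11, gives P* = 5 and Q* = 14.
Because the floor (8) lies above the market-clearing price, it is binding.
At P = 8: Qd = 24 - 2·8 = 8 and Qs = 5·8 - 11 = 29.
The quantity actually transacted is the short side, demand: 8.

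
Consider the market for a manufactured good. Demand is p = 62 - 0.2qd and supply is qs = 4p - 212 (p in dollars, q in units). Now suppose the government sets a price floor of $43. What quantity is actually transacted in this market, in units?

Rearranging demand gives qd = 310 - 5p. In a free market, 310 - 5p = 4p - 212 gives the equilibrium p* = 58, q* = 20.
Since 43 is below p* = 58, the floor does not bind and the free-market outcome prevails.

20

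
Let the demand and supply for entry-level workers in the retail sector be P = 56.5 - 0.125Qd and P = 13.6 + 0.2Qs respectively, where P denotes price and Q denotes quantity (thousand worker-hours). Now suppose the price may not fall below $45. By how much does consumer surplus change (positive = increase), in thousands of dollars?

-560

Rearranging demand gives Qd = 452 - 8P; rearranging supply gives Qs = 5P - 68. Without the control the market clears where 452 - 8P = 5P - 68, i.e. P* = 40 and Q* = 132.
Since 45 > 40, the floor is binding.
At P = 45: Qd = 452 - 8·45 = 92 and Qs = 5·45 - 68 = 157.
Consumer surplus without the control is ½ · (56.5 - 40) · 132 = 1089.
With the floor, consumers buy 92 units at 45, so CS = ½ · (56.5 - 45) · 92 = 529.
Change in consumer surplus = 529 - 1089 = -560.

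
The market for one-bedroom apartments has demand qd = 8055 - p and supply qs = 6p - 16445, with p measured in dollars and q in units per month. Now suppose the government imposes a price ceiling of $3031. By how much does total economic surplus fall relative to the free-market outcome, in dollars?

4619181

Without the control the market clears where 8055 - p = 6p - 16445, i.e. p* = 3500 and q* = 4555.
Because the ceiling (3031) lies below the market-clearing price, it is binding.
At p = 3031: qd = 8055 - 3031 = 5024 and qs = 6·3031 - 16445 = 1741.
Quantity traded falls to 1741. At q = 1741 the demand price is 8055 - 1741 = 6314 and the supply price is (16445 + 1741)/6 = 3031.
Deadweight loss = ½ · (6314 - 3031) · (4555 - 1741) = ½ · 3283 · 2814 = 4619181.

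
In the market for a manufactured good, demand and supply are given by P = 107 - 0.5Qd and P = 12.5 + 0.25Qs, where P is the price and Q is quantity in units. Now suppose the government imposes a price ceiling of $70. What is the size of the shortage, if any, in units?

Rearranging demand gives Qd = 214 - 2P; rearranging supply gives Qs = 4P - 50. Equilibrium: 214 - 2P = 4P - 50, so 264 = 6P and P* = 44, Q* = 126.
The ceiling of 70 is above the equilibrium price 44, so it is not binding; the market clears at P* = 44, Q* = 126.
Since the control does not bind, there is no shortage.

0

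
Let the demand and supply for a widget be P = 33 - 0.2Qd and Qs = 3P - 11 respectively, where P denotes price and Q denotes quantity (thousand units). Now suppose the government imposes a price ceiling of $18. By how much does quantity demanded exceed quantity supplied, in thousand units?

32

Rearranging demand gives Qd = 165 - 5P. In a free market, 165 - 5P = 3P - 11 gives the equilibrium P* = 22, Q* = 55.
The ceiling of 18 is below the equilibrium price 22, so it binds.
At P = 18: Qd = 165 - 5·18 = 75 and Qs = 3·18 - 11 = 43.
Shortage = Qd - Qs = 75 - 43 = 32.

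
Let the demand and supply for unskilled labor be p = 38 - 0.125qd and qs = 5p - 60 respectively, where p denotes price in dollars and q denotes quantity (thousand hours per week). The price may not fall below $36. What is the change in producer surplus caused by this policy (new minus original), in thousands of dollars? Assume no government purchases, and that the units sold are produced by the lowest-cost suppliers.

-281.6

Rearranging demand gives qd = 304 - 8p. In a free market, 304 - 8p = 5p - 60 gives the equilibrium p* = 28, q* = 80.
The floor of 36 is above the equilibrium price 28, so it binds.
At p = 36: qd = 304 - 8·36 = 16 and qs = 5·36 - 60 = 120.
Producer surplus without the control is ½ · (28 - 12) · 80 = 640.
With the floor, 16 units are sold at 36. The supply price at q = 16 is 15.2, so PS = ½ · [(36 - 12) + (36 - 15.2)] · 16 = 358.4.
Change in producer surplus = 358.4 - 640 = -281.6.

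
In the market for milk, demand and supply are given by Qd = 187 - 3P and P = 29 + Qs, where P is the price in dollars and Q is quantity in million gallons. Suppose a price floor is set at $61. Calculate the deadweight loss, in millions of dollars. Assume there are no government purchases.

294

Rearranging supply gives Qs = P - 29. In a free market, 187 - 3P = P - 29 gives the equilibrium P* = 54, Q* = 25.
Because the floor (61) lies above the market-clearing price, it is binding.
At P = 61: Qd = 187 - 3·61 = 4 and Qs = 61 - 29 = 32.
Quantity traded falls to 4. At Q = 4 the demand price is (187 - 4)/3 = 61 and the supply price is 29 + 4 = 33.
Deadweight loss = ½ · (61 - 33) · (25 - 4) = ½ · 28 · 21 = 294.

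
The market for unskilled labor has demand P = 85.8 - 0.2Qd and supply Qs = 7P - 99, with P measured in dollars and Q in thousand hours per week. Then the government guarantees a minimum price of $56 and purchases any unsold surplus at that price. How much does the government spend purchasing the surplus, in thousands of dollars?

Rearranging demand gives Qd = 429 - 5P. In a free market, 429 - 5P = 7P - 99 gives the equilibrium P* = 44, Q* = 209.
Because the floor (56) lies above the market-clearing price, it is binding.
At P = 56: Qd = 429 - 5·56 = 149 and Qs = 7·56 - 99 = 293.
Surplus = Qs - Qd = 144.
Government expenditure = surplus × support price = 144 × 56 = 8064.

8064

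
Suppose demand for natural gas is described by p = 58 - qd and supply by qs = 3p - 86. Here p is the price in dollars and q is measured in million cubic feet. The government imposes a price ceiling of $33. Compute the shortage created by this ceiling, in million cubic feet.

Rearranging demand gives qd = 58 - p. Without the control the market clears where 58 - p = 3p - 86, i.e. p* = 36 and q* = 22.
The ceiling of 33 is below the equilibrium price 36, so it binds.
At p = 33: qd = 58 - 33 = 25 and qs = 3·33 - 86 = 13.
Shortage = qd - qs = 25 - 13 = 12.

12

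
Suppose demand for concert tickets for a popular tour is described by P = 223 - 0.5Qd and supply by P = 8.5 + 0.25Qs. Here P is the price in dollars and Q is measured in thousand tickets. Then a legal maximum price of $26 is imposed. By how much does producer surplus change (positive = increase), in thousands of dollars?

-9612

Rearranging demand gives Qd = 446 - 2P; rearranging supply gives Qs = 4P - 34. In a free market, 446 - 2P = 4P - 34 gives the equilibrium P* = 80, Q* = 286.
Because the ceiling (26) lies below the market-clearing price, it is binding.
At P = 26: Qd = 446 - 2·26 = 394 and Qs = 4·26 - 34 = 70.
Producer surplus without the control is ½ · (80 - 8.5) · 286 = 10224.5.
With the ceiling, producers sell 70 units at 26, so PS = ½ · (26 - 8.5) · 70 = 612.5.
Change in producer surplus = 612.5 - 10224.5 = -9612.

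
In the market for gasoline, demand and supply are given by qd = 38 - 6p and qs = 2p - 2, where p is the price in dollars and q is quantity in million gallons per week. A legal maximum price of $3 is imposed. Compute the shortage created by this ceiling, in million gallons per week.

16

In a free market, 38 - 6p = 2p - 2 gives the equilibrium p* = 5, q* = 8.
The ceiling of 3 is below the equilibrium price 5, so it binds.
At p = 3: qd = 38 - 6·3 = 20 and qs = 2·3 - 2 = 4.
Shortage = qd - qs = 20 - 4 = 16.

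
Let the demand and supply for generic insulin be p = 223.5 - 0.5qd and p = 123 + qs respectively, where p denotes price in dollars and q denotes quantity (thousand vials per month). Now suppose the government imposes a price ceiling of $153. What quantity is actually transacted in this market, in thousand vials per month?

30

Rearranging demand gives qd = 447 - 2p; rearranging supply gives qs = p - 123. Equilibrium: 447 - 2p = p - 123, so 570 = 3p and p* = 190, q* = 67.
The ceiling of 153 is below the equilibrium price 190, so it binds.
At p = 153: qd = 447 - 2·153 = 141 and qs = 153 - 123 = 30.
The quantity actually transacted is the short side, supply: 30.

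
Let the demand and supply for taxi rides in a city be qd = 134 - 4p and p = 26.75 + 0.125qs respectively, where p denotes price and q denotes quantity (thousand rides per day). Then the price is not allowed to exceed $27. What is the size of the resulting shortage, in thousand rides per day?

24

Rearranging supply gives qs = 8p - 214. Without the control the market clears where 134 - 4p = 8p - 214, i.e. p* = 29 and q* = 18.
The ceiling of 27 is below the equilibrium price 29, so it binds.
At p = 27: qd = 134 - 4·27 = 26 and qs = 8·27 - 214 = 2.
Shortage = qd - qs = 26 - 2 = 24.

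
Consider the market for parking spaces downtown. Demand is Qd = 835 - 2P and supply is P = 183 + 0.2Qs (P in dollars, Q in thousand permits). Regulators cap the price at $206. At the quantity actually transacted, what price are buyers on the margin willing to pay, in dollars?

360

Rearranging supply gives Qs = 5P - 915. Without the control the market clears where 835 - 2P = 5P - 915, i.e. P* = 250 and Q* = 335.
The ceiling of 206 is below the equilibrium price 250, so it binds.
At P = 206: Qd = 835 - 2·206 = 423 and Qs = 5·206 - 915 = 115.
Only 115 units reach the market. On the demand curve, the marginal buyer's willingness to pay at Q = 115 is (835 - 115)/2 = 360.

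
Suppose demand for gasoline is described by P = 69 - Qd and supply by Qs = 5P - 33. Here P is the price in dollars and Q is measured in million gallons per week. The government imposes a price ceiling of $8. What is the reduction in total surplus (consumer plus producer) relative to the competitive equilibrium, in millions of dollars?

Rearranging demand gives Qd = 69 - P. Equilibrium: 69 - P = 5P - 33, so 102 = 6P and P* = 17, Q* = 52.
The ceiling of 8 is below the equilibrium price 17, so it binds.
At P = 8: Qd = 69 - 8 = 61 and Qs = 5·8 - 33 = 7.
Quantity traded falls to 7. At Q = 7 the demand price is 69 - 7 = 62 and the supply price is (33 + 7)/5 = 8.
Deadweight loss = ½ · (62 - 8) · (52 - 7) = ½ · 54 · 45 = 1215.

1215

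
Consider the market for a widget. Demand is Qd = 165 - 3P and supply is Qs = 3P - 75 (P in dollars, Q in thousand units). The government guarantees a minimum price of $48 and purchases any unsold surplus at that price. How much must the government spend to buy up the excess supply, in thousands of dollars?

Equilibrium: 165 - 3P = 3P - 75, so 240 = 6P and P* = 40, Q* = 45.
Since 48 > 40, the floor is binding.
At P = 48: Qd = 165 - 3·48 = 21 and Qs = 3·48 - 75 = 69.
Surplus = Qs - Qd = 48.
Government expenditure = surplus × support price = 48 × 48 = 2304.

2304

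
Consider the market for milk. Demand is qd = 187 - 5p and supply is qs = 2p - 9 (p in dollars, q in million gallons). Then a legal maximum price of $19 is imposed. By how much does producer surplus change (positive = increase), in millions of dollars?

-342

In a free market, 187 - 5p = 2p - 9 gives the equilibrium p* = 28, q* = 47.
Since 19 < 28, the ceiling is binding.
At p = 19: qd = 187 - 5·19 = 92 and qs = 2·19 - 9 = 29.
Producer surplus without the control is ½ · (28 - 4.5) · 47 = 552.25.
With the ceiling, producers sell 29 units at 19, so PS = ½ · (19 - 4.5) · 29 = 210.25.
Change in producer surplus = 210.25 - 552.25 = -342.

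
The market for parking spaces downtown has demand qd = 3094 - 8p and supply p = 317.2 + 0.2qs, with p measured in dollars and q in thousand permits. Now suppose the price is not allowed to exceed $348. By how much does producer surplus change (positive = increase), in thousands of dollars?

Rearranging supply gives qs = 5p - 1586. Equilibrium: 3094 - 8p = 5p - 1586, so 4680 = 13p and p* = 360, q* = 214.
Since 348 < 360, the ceiling is binding.
At p = 348: qd = 3094 - 8·348 = 310 and qs = 5·348 - 1586 = 154.
Producer surplus without the control is ½ · (360 - 317.2) · 214 = 4579.6.
With the ceiling, producers sell 154 units at 348, so PS = ½ · (348 - 317.2) · 154 = 2371.6.
Change in producer surplus = 2371.6 - 4579.6 = -2208.

-2208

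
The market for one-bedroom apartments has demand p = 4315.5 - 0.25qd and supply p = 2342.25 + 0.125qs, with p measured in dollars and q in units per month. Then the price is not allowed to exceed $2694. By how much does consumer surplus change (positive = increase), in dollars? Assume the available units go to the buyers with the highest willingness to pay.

Rearranging demand gives qd = 17262 - 4p; rearranging supply gives qs = 8p - 18738. Equilibrium: 17262 - 4p = 8p - 18738, so 36000 = 12p and p* = 3000, q* = 5262.
Because the ceiling (2694) lies below the market-clearing price, it is binding.
At p = 2694: qd = 17262 - 4·2694 = 6486 and qs = 8·2694 - 18738 = 2814.
Consumer surplus without the control is ½ · (4315.5 - 3000) · 5262 = 3461080.5.
With the ceiling, 2814 units are sold at 2694 (assume they go to the highest-value buyers). The demand price at q = 2814 is 3612, so CS = ½ · [(4315.5 - 2694) + (3612 - 2694)] · 2814 = 3573076.5.
Change in consumer surplus = 3573076.5 - 3461080.5 = 111996.

111996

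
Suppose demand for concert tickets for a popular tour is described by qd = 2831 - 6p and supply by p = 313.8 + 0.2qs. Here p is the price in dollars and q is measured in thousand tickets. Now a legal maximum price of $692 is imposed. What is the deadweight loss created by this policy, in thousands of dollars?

0

Rearranging supply gives qs = 5p - 1569. Setting quantity demanded equal to quantity supplied, 2831 - 6p = 5p - 1569, gives p* = 400 and q* = 431.
Since 692 is above p* = 400, the ceiling does not bind and the free-market outcome prevails.
Since the control does not bind, no trades are prevented and deadweight loss is zero.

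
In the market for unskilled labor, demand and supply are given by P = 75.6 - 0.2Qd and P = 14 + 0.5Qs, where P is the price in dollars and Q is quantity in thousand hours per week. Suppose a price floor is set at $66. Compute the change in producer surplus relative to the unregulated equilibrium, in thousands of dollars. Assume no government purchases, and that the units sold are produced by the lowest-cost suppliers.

Rearranging demand gives Qd = 378 - 5P; rearranging supply gives Qs = 2P - 28. Without the control the market clears where 378 - 5P = 2P - 28, i.e. P* = 58 and Q* = 88.
The floor of 66 is above the equilibrium price 58, so it binds.
At P = 66: Qd = 378 - 5·66 = 48 and Qs = 2·66 - 28 = 104.
Producer surplus without the control is ½ · (58 - 14) · 88 = 1936.
With the floor, 48 units are sold at 66. The supply price at Q = 48 is 38, so PS = ½ · [(66 - 14) + (66 - 38)] · 48 = 1920.
Change in producer surplus = 1920 - 1936 = -16.

-16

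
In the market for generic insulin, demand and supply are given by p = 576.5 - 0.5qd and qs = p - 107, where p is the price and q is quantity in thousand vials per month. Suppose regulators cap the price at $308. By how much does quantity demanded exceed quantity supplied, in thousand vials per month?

336

Rearranging demand gives qd = 1153 - 2p. Without the control the market clears where 1153 - 2p = p - 107, i.e. p* = 420 and q* = 313.
The ceiling of 308 is below the equilibrium price 420, so it binds.
At p = 308: qd = 1153 - 2·308 = 537 and qs = 308 - 107 = 201.
Shortage = qd - qs = 537 - 201 = 336.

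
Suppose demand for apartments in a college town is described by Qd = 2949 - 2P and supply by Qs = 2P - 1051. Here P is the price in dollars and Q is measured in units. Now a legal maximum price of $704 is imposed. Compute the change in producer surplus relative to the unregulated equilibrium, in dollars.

-193288

In a free market, 2949 - 2P = 2P - 1051 gives the equilibrium P* = 1000, Q* = 949.
The ceiling of 704 is below the equilibrium price 1000, so it binds.
At P = 704: Qd = 2949 - 2·704 = 1541 and Qs = 2·704 - 1051 = 357.
Producer surplus without the control is ½ · (1000 - 525.5) · 949 = 225150.25.
With the ceiling, producers sell 357 units at 704, so PS = ½ · (704 - 525.5) · 357 = 31862.25.
Change in producer surplus = 31862.25 - 225150.25 = -193288.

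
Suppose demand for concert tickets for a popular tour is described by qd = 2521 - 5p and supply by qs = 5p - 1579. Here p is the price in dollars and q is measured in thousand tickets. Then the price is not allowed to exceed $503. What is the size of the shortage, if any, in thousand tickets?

In a free market, 2521 - 5p = 5p - 1579 gives the equilibrium p* = 410, q* = 471.
Since 503 is above p* = 410, the ceiling does not bind and the free-market outcome prevails.
Since the control does not bind, there is no shortage.

0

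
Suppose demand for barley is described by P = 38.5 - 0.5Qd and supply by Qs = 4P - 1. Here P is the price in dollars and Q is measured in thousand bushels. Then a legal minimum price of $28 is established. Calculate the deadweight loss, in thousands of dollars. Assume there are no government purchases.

337.5

Rearranging demand gives Qd = 77 - 2P. Without the control the market clears where 77 - 2P = 4P - 1, i.e. P* = 13 and Q* = 51.
The floor of 28 is above the equilibrium price 13, so it binds.
At P = 28: Qd = 77 - 2·28 = 21 and Qs = 4·28 - 1 = 111.
Quantity traded falls to 21. At Q = 21 the demand price is (77 - 21)/2 = 28 and the supply price is (1 + 21)/4 = 5.5.
Deadweight loss = ½ · (28 - 5.5) · (51 - 21) = ½ · 22.5 · 30 = 337.5.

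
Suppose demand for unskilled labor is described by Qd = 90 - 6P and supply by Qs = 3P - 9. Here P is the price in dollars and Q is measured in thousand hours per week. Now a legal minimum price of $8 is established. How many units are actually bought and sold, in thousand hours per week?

Setting quantity demanded equal to quantity supplied, 90 - 6P = 3P - 9, gives P* = 11 and Q* = 24.
Since 8 is below P* = 11, the floor does not bind and the free-market outcome prevails.

24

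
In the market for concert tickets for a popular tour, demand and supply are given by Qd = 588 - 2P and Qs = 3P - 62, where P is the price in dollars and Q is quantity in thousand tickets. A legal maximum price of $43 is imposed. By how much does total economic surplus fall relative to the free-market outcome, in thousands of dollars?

Setting quantity demanded equal to quantity supplied, 588 - 2P = 3P - 62, gives P* = 130 and Q* = 328.
Because the ceiling (43) lies below the market-clearing price, it is binding.
At P = 43: Qd = 588 - 2·43 = 502 and Qs = 3·43 - 62 = 67.
Quantity traded falls to 67. At Q = 67 the demand price is (588 - 67)/2 = 260.5 and the supply price is (62 + 67)/3 = 43.
Deadweight loss = ½ · (260.5 - 43) · (328 - 67) = ½ · 217.5 · 261 = 28383.75.

28383.75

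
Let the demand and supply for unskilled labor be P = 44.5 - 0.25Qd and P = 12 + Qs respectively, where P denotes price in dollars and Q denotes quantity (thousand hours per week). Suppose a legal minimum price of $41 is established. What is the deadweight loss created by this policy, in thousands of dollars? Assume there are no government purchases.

90

Rearranging demand gives Qd = 178 - 4P; rearranging supply gives Qs = P - 12. Without the control the market clears where 178 - 4P = P - 12, i.e. P* = 38 and Q* = 26.
Since 41 > 38, the floor is binding.
At P = 41: Qd = 178 - 4·41 = 14 and Qs = 41 - 12 = 29.
Quantity traded falls to 14. At Q = 14 the demand price is (178 - 14)/4 = 41 and the supply price is 12 + 14 = 26.
Deadweight loss = ½ · (41 - 26) · (26 - 14) = ½ · 15 · 12 = 90.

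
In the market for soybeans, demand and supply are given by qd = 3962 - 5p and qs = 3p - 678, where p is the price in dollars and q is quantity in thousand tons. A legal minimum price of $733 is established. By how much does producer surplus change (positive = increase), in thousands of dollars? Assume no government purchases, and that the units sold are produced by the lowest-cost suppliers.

Setting quantity demanded equal to quantity supplied, 3962 - 5p = 3p - 678, gives p* = 580 and q* = 1062.
The floor of 733 is above the equilibrium price 580, so it binds.
At p = 733: qd = 3962 - 5·733 = 297 and qs = 3·733 - 678 = 1521.
Producer surplus without the control is ½ · (580 - 226) · 1062 = 187974.
With the floor, 297 units are sold at 733. The supply price at q = 297 is 325, so PS = ½ · [(733 - 226) + (733 - 325)] · 297 = 135877.5.
Change in producer surplus = 135877.5 - 187974 = -52096.5.

-52096.5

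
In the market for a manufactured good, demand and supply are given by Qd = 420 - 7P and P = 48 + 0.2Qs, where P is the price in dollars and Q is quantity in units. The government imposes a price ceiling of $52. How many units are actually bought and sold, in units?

Rearranging supply gives Qs = 5P - 240. Equilibrium: 420 - 7P = 5P - 240, so 660 = 12P and P* = 55, Q* = 35.
Because the ceiling (52) lies below the market-clearing price, it is binding.
At P = 52: Qd = 420 - 7·52 = 56 and Qs = 5·52 - 240 = 20.
The quantity actually transacted is the short side, supply: 20.

20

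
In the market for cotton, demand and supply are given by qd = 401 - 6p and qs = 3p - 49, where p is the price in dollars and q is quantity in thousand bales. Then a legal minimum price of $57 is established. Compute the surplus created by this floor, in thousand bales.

Without the control the market clears where 401 - 6p = 3p - 49, i.e. p* = 50 and q* = 101.
The floor of 57 is above the equilibrium price 50, so it binds.
At p = 57: qd = 401 - 6·57 = 59 and qs = 3·57 - 49 = 122.
Surplus = qs - qd = 122 - 59 = 63.

63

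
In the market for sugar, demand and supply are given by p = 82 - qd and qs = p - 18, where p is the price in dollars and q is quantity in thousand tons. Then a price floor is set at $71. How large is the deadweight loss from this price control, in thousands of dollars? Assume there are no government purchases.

Rearranging demand gives qd = 82 - p. In a free market, 82 - p = p - 18 gives the equilibrium p* = 50, q* = 32.
The floor of 71 is above the equilibrium price 50, so it binds.
At p = 71: qd = 82 - 71 = 11 and qs = 71 - 18 = 53.
Quantity traded falls to 11. At q = 11 the demand price is 82 - 11 = 71 and the supply price is 18 + 11 = 29.
Deadweight loss = ½ · (71 - 29) · (32 - 11) = ½ · 42 · 21 = 441.

441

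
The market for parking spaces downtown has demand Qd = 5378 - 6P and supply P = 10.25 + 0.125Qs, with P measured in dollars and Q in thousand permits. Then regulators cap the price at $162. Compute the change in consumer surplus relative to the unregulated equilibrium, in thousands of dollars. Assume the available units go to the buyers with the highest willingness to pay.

Rearranging supply gives Qs = 8P - 82. Setting quantity demanded equal to quantity supplied, 5378 - 6P = 8P - 82, gives P* = 390 and Q* = 3038.
Because the ceiling (162) lies below the market-clearing price, it is binding.
At P = 162: Qd = 5378 - 6·162 = 4406 and Qs = 8·162 - 82 = 1214.
Consumer surplus without the control is ½ · (2689/3 - 390) · 3038 = 2307361/3.
With the ceiling, 1214 units are sold at 162 (assume they go to the highest-value buyers). The demand price at Q = 1214 is 694, so CS = ½ · [(2689/3 - 162) + (694 - 162)] · 1214 = 2305993/3.
Change in consumer surplus = 2305993/3 - 2307361/3 = -456.

-456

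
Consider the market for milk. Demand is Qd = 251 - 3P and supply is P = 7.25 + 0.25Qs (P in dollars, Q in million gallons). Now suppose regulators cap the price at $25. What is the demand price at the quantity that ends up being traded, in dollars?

Rearranging supply gives Qs = 4P - 29. Equilibrium: 251 - 3P = 4P - 29, so 280 = 7P and P* = 40, Q* = 131.
Because the ceiling (25) lies below the market-clearing price, it is binding.
At P = 25: Qd = 251 - 3·25 = 176 and Qs = 4·25 - 29 = 71.
Only 71 units reach the market. On the demand curve, the marginal buyer's willingness to pay at Q = 71 is (251 - 71)/3 = 60.

60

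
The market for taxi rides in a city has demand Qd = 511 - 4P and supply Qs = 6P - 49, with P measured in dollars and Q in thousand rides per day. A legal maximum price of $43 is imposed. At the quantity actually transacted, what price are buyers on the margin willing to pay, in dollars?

75.5

In a free market, 511 - 4P = 6P - 49 gives the equilibrium P* = 56, Q* = 287.
Because the ceiling (43) lies below the market-clearing price, it is binding.
At P = 43: Qd = 511 - 4·43 = 339 and Qs = 6·43 - 49 = 209.
Only 209 units reach the market. On the demand curve, the marginal buyer's willingness to pay at Q = 209 is (511 - 209)/4 = 75.5.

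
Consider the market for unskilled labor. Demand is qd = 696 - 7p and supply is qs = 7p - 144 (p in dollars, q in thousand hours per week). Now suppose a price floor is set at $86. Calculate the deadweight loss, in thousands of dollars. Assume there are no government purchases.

In a free market, 696 - 7p = 7p - 144 gives the equilibrium p* = 60, q* = 276.
The floor of 86 is above the equilibrium price 60, so it binds.
At p = 86: qd = 696 - 7·86 = 94 and qs = 7·86 - 144 = 458.
Quantity traded falls to 94. At q = 94 the demand price is (696 - 94)/7 = 86 and the supply price is (144 + 94)/7 = 34.
Deadweight loss = ½ · (86 - 34) · (276 - 94) = ½ · 52 · 182 = 4732.

4732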